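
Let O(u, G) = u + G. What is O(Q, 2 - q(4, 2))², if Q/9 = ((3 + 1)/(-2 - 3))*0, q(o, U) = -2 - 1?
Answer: 25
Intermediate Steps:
q(o, U) = -3
Q = 0 (Q = 9*(((3 + 1)/(-2 - 3))*0) = 9*((4/(-5))*0) = 9*((4*(-⅕))*0) = 9*(-⅘*0) = 9*0 = 0)
O(u, G) = G + u
O(Q, 2 - q(4, 2))² = ((2 - 1*(-3)) + 0)² = ((2 + 3) + 0)² = (5 + 0)² = 5² = 25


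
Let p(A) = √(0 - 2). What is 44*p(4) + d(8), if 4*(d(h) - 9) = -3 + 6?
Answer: 39/4 + 44*I*√2 ≈ 9.75 + 62.225*I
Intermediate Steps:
d(h) = 39/4 (d(h) = 9 + (-3 + 6)/4 = 9 + (¼)*3 = 9 + ¾ = 39/4)
p(A) = I*√2 (p(A) = √(-2) = I*√2)
44*p(4) + d(8) = 44*(I*√2) + 39/4 = 44*I*√2 + 39/4 = 39/4 + 44*I*√2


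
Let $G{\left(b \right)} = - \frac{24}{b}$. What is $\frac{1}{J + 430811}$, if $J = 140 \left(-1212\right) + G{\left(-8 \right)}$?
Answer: $\frac{1}{261134} \approx 3.8295 \cdot 10^{-6}$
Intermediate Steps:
$J = -169677$ ($J = 140 \left(-1212\right) - \frac{24}{-8} = -169680 - -3 = -169680 + 3 = -169677$)
$\frac{1}{J + 430811} = \frac{1}{-169677 + 430811} = \frac{1}{261134}$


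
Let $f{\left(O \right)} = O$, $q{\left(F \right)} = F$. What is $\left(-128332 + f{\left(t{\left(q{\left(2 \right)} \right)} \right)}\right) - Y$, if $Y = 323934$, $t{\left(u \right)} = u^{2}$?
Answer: $-452262$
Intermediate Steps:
$\left(-128332 + f{\left(t{\left(q{\left(2 \right)} \right)} \right)}\right) - Y = \left(-128332 + 2^{2}\right) - 323934 = \left(-128332 + 4\right) - 323934 = -128328 - 323934 = -452262$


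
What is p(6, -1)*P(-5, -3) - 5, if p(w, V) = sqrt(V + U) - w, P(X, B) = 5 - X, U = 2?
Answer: -55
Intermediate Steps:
p(w, V) = sqrt(2 + V) - w (p(w, V) = sqrt(V + 2) - w = sqrt(2 + V) - w)
p(6, -1)*P(-5, -3) - 5 = (sqrt(2 - 1) - 1*6)*(5 - 1*(-5)) - 5 = (sqrt(1) - 6)*(5 + 5) - 5 = (1 - 6)*10 - 5 = -5*10 - 5 = -50 - 5 = -55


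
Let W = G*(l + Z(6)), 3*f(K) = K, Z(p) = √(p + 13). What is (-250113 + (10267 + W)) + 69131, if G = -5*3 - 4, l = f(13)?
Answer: -512392/3 - 19*√19 ≈ -1.7088e+5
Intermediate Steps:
Z(p) = √(13 + p)
f(K) = K/3
l = 13/3 (l = (⅓)*13 = 13/3 ≈ 4.3333)
G = -19 (G = -15 - 4 = -19)
W = -247/3 - 19*√19 (W = -19*(13/3 + √(13 + 6)) = -19*(13/3 + √19) = -247/3 - 19*√19 ≈ -165.15)
(-250113 + (10267 + W)) + 69131 = (-250113 + (10267 + (-247/3 - 19*√19))) + 69131 = (-250113 + (30554/3 - 19*√19)) + 69131 = (-719785/3 - 19*√19) + 69131 = -512392/3 - 19*√19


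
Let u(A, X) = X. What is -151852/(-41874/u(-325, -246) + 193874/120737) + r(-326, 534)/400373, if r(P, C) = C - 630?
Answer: -300960606639799004/340546206289161 ≈ -883.76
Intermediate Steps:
r(P, C) = -630 + C
-151852/(-41874/u(-325, -246) + 193874/120737) + r(-326, 534)/400373 = -151852/(-41874/(-246) + 193874/120737) + (-630 + 534)/400373 = -151852/(-41874*(-1/246) + 193874*(1/120737)) - 96*1/400373 = -151852/(6979/41 + 193874/120737) - 96/400373 = -151852/850572357/4950217 - 96/400373 = -151852*4950217/850572357 - 96/400373 = -751700351884/850572357 - 96/400373 = -300960606639799004/340546206289161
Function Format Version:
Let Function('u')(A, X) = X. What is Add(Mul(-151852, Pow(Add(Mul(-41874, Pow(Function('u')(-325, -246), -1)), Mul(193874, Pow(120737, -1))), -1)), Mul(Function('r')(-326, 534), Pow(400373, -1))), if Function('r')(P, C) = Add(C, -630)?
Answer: Rational(-300960606639799004, 340546206289161) ≈ -883.76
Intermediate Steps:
Function('r')(P, C) = Add(-630, C)
Add(Mul(-151852, Pow(Add(Mul(-41874, Pow(Function('u')(-325, -246), -1)), Mul(193874, Pow(120737, -1))), -1)), Mul(Function('r')(-326, 534), Pow(400373, -1))) = Add(Mul(-151852, Pow(Add(Mul(-41874, Pow(-246, -1)), Mul(193874, Pow(120737, -1))), -1)), Mul(Add(-630, 534), Pow(400373, -1))) = Add(Mul(-151852, Pow(Add(Mul(-41874, Rational(-1, 246)), Mul(193874, Rational(1, 120737))), -1)), Mul(-96, Rational(1, 400373))) = Add(Mul(-151852, Pow(Add(Rational(6979, 41), Rational(193874, 120737)), -1)), Rational(-96, 400373)) = Add(Mul(-151852, Pow(Rational(850572357, 4950217), -1)), Rational(-96, 400373)) = Add(Mul(-151852, Rational(4950217, 850572357)), Rational(-96, 400373)) = Add(Rational(-751700351884, 850572357), Rational(-96, 400373)) = Rational(-300960606639799004, 340546206289161)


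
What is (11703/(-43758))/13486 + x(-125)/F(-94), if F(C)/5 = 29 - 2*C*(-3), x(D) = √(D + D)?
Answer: -3901/196706796 - I*√10/535 ≈ -1.9832e-5 - 0.0059108*I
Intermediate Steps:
x(D) = √2*√D (x(D) = √(2*D) = √2*√D)
F(C) = 145 + 30*C (F(C) = 5*(29 - 2*C*(-3)) = 5*(29 - (-6)*C) = 5*(29 + 6*C) = 145 + 30*C)
(11703/(-43758))/13486 + x(-125)/F(-94) = (11703/(-43758))/13486 + (√2*√(-125))/(145 + 30*(-94)) = (11703*(-1/43758))*(1/13486) + (√2*(5*I*√5))/(145 - 2820) = -3901/14586*1/13486 + (5*I*√10)/(-2675) = -3901/196706796 + (5*I*√10)*(-1/2675) = -3901/196706796 - I*√10/535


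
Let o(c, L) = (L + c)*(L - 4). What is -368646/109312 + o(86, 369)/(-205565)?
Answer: -9393470539/2247072128 ≈ -4.1803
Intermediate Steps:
o(c, L) = (-4 + L)*(L + c) (o(c, L) = (L + c)*(-4 + L) = (-4 + L)*(L + c))
-368646/109312 + o(86, 369)/(-205565) = -368646/109312 + (369**2 - 4*369 - 4*86 + 369*86)/(-205565) = -368646*1/109312 + (136161 - 1476 - 344 + 31734)*(-1/205565) = -184323/54656 + 166075*(-1/205565) = -184323/54656 - 33215/41113 = -9393470539/2247072128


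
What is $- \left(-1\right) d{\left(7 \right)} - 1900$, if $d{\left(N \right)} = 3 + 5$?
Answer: $-1892$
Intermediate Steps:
$d{\left(N \right)} = 8$
$- \left(-1\right) d{\left(7 \right)} - 1900 = - \left(-1\right) 8 - 1900 = \left(-1\right) \left(-8\right) - 1900 = 8 - 1900 = -1892$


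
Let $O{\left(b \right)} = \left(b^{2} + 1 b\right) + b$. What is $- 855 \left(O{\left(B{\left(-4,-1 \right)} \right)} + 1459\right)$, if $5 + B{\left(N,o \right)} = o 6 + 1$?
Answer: $-1315845$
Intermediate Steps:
$B{\left(N,o \right)} = -4 + 6 o$ ($B{\left(N,o \right)} = -5 + \left(o 6 + 1\right) = -5 + \left(6 o + 1\right) = -5 + \left(1 + 6 o\right) = -4 + 6 o$)
$O{\left(b \right)} = b^{2} + 2 b$ ($O{\left(b \right)} = \left(b^{2} + b\right) + b = \left(b + b^{2}\right) + b = b^{2} + 2 b$)
$- 855 \left(O{\left(B{\left(-4,-1 \right)} \right)} + 1459\right) = - 855 \left(\left(-4 + 6 \left(-1\right)\right) \left(2 + \left(-4 + 6 \left(-1\right)\right)\right) + 1459\right) = - 855 \left(\left(-4 - 6\right) \left(2 - 10\right) + 1459\right) = - 855 \left(- 10 \left(2 - 10\right) + 1459\right) = - 855 \left(\left(-10\right) \left(-8\right) + 1459\right) = - 855 \left(80 + 1459\right) = \left(-855\right) 1539 = -1315845$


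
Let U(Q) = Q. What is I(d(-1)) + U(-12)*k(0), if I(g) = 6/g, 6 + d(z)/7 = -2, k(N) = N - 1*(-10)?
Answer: -3363/28 ≈ -120.11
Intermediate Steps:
k(N) = 10 + N (k(N) = N + 10 = 10 + N)
d(z) = -56 (d(z) = -42 + 7*(-2) = -42 - 14 = -56)
I(d(-1)) + U(-12)*k(0) = 6/(-56) - 12*(10 + 0) = 6*(-1/56) - 12*10 = -3/28 - 120 = -3363/28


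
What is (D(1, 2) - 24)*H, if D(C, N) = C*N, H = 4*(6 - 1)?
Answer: -440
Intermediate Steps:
H = 20 (H = 4*5 = 20)
(D(1, 2) - 24)*H = (1*2 - 24)*20 = (2 - 24)*20 = -22*20 = -440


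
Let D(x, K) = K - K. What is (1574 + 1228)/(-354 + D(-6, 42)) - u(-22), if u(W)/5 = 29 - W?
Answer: -15512/59 ≈ -262.92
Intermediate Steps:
D(x, K) = 0
u(W) = 145 - 5*W (u(W) = 5*(29 - W) = 145 - 5*W)
(1574 + 1228)/(-354 + D(-6, 42)) - u(-22) = (1574 + 1228)/(-354 + 0) - (145 - 5*(-22)) = 2802/(-354) - (145 + 110) = 2802*(-1/354) - 1*255 = -467/59 - 255 = -15512/59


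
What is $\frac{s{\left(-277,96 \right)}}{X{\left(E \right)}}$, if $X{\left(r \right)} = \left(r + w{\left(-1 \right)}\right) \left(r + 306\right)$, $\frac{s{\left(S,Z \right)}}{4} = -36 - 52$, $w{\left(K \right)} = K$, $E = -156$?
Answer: $\frac{176}{11775} \approx 0.014947$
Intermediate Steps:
$s{\left(S,Z \right)} = -352$ ($s{\left(S,Z \right)} = 4 \left(-36 - 52\right) = 4 \left(-88\right) = -352$)
$X{\left(r \right)} = \left(-1 + r\right) \left(306 + r\right)$ ($X{\left(r \right)} = \left(r - 1\right) \left(r + 306\right) = \left(-1 + r\right) \left(306 + r\right)$)
$\frac{s{\left(-277,96 \right)}}{X{\left(E \right)}} = - \frac{352}{-306 + \left(-156\right)^{2} + 305 \left(-156\right)} = - \frac{352}{-306 + 24336 - 47580} = - \frac{352}{-23550} = \left(-352\right) \left(- \frac{1}{23550}\right) = \frac{176}{11775}$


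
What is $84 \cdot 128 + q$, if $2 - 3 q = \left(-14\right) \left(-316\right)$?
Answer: $9278$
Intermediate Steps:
$q = -1474$ ($q = \frac{2}{3} - \frac{\left(-14\right) \left(-316\right)}{3} = \frac{2}{3} - \frac{4424}{3} = -1474$)
$84 \cdot 128 + q = 84 \cdot 128 - 1474 = 10752 - 1474 = 9278$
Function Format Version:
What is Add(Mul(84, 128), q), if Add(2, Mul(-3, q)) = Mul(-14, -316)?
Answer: 9278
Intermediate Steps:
q = -1474 (q = Add(Rational(2, 3), Mul(Rational(-1, 3), Mul(-14, -316))) = Add(Rational(2, 3), Mul(Rational(-1, 3), 4424)) = Add(Rational(2, 3), Rational(-4424, 3)) = -1474)
Add(Mul(84, 128), q) = Add(Mul(84, 128), -1474) = Add(10752, -1474) = 9278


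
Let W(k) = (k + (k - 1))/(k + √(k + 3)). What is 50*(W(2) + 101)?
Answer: 4750 + 150*√5 ≈ 5085.4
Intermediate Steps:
W(k) = (-1 + 2*k)/(k + √(3 + k)) (W(k) = (k + (-1 + k))/(k + √(3 + k)) = (-1 + 2*k)/(k + √(3 + k)))
50*(W(2) + 101) = 50*((-1 + 2*2)/(2 + √(3 + 2)) + 101) = 50*((-1 + 4)/(2 + √5) + 101) = 50*(3/(2 + √5) + 101) = 50*(101 + 3/(2 + √5)) = 5050 + 150/(2 + √5)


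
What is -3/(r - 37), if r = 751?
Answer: -1/238 ≈ -0.0042017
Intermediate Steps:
-3/(r - 37) = -3/(751 - 37) = -3/714 = (1/714)*(-3) = -1/238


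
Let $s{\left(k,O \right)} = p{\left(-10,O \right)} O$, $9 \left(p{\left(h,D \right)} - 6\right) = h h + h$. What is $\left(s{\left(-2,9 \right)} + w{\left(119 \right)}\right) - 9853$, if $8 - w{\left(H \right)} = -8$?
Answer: $-9693$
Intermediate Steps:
$w{\left(H \right)} = 16$ ($w{\left(H \right)} = 8 - -8 = 8 + 8 = 16$)
$p{\left(h,D \right)} = 6 + \frac{h}{9} + \frac{h^{2}}{9}$ ($p{\left(h,D \right)} = 6 + \frac{h h + h}{9} = 6 + \frac{h^{2} + h}{9} = 6 + \frac{h + h^{2}}{9} = 6 + \left(\frac{h}{9} + \frac{h^{2}}{9}\right) = 6 + \frac{h}{9} + \frac{h^{2}}{9}$)
$s{\left(k,O \right)} = 16 O$ ($s{\left(k,O \right)} = \left(6 + \frac{1}{9} \left(-10\right) + \frac{\left(-10\right)^{2}}{9}\right) O = \left(6 - \frac{10}{9} + \frac{1}{9} \cdot 100\right) O = \left(6 - \frac{10}{9} + \frac{100}{9}\right) O = 16 O$)
$\left(s{\left(-2,9 \right)} + w{\left(119 \right)}\right) - 9853 = \left(16 \cdot 9 + 16\right) - 9853 = \left(144 + 16\right) - 9853 = 160 - 9853 = -9693$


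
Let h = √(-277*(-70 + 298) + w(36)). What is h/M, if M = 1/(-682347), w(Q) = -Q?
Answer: -1364694*I*√15798 ≈ -1.7153e+8*I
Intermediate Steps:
M = -1/682347 ≈ -1.4655e-6
h = 2*I*√15798 (h = √(-277*(-70 + 298) - 1*36) = √(-277*228 - 36) = √(-63156 - 36) = √(-63192) = 2*I*√15798 ≈ 251.38*I)
h/M = (2*I*√15798)/(-1/682347) = (2*I*√15798)*(-682347) = -1364694*I*√15798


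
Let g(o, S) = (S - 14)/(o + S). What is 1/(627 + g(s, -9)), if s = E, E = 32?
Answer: 1/626 ≈ 0.0015974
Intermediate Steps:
s = 32
g(o, S) = (-14 + S)/(S + o)
1/(627 + g(s, -9)) = 1/(627 + (-14 - 9)/(-9 + 32)) = 1/(627 - 23/23) = 1/(627 + (1/23)*(-23)) = 1/(627 - 1) = 1/626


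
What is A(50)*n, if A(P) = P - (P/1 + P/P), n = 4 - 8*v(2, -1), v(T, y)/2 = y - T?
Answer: -52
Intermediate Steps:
v(T, y) = -2*T + 2*y (v(T, y) = 2*(y - T) = -2*T + 2*y)
n = 52 (n = 4 - 8*(-2*2 + 2*(-1)) = 4 - 8*(-4 - 2) = 4 - 8*(-6) = 4 + 48 = 52)
A(P) = -1 (A(P) = P - (P*1 + 1) = P - (P + 1) = P - (1 + P) = P + (-1 - P) = -1)
A(50)*n = -1*52 = -52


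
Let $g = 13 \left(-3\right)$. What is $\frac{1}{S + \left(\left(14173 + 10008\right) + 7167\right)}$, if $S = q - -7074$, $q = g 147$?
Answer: $\frac{1}{32689} \approx 3.0591 \cdot 10^{-5}$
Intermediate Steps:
$g = -39$
$q = -5733$ ($q = \left(-39\right) 147 = -5733$)
$S = 1341$ ($S = -5733 - -7074 = -5733 + 7074 = 1341$)
$\frac{1}{S + \left(\left(14173 + 10008\right) + 7167\right)} = \frac{1}{1341 + \left(\left(14173 + 10008\right) + 7167\right)} = \frac{1}{1341 + \left(24181 + 7167\right)} = \frac{1}{1341 + 31348} = \frac{1}{32689}$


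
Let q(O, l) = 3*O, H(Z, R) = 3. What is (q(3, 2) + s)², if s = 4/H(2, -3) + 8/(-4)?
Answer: 625/9 ≈ 69.444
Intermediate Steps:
s = -⅔ (s = 4/3 + 8/(-4) = 4*(⅓) + 8*(-¼) = 4/3 - 2 = -⅔ ≈ -0.66667)
(q(3, 2) + s)² = (3*3 - ⅔)² = (9 - ⅔)² = (25/3)² = 625/9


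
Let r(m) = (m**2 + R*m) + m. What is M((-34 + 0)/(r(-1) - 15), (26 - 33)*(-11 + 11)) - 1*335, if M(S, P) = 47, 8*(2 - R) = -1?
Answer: -288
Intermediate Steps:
R = 17/8 (R = 2 - 1/8*(-1) = 2 + 1/8 = 17/8 ≈ 2.1250)
r(m) = m**2 + 25*m/8 (r(m) = (m**2 + 17*m/8) + m = m**2 + 25*m/8)
M((-34 + 0)/(r(-1) - 15), (26 - 33)*(-11 + 11)) - 1*335 = 47 - 1*335 = 47 - 335 = -288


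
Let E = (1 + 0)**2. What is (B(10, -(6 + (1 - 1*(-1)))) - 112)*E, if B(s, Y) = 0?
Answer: -112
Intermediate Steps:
E = 1 (E = 1**2 = 1)
(B(10, -(6 + (1 - 1*(-1)))) - 112)*E = (0 - 112)*1 = -112*1 = -112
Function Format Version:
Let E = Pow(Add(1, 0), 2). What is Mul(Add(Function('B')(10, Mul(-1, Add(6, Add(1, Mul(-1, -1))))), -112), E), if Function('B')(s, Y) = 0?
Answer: -112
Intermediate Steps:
E = 1 (E = Pow(1, 2) = 1)
Mul(Add(Function('B')(10, Mul(-1, Add(6, Add(1, Mul(-1, -1))))), -112), E) = Mul(Add(0, -112), 1) = Mul(-112, 1) = -112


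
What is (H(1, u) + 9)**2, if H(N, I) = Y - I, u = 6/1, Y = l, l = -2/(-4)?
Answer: 49/4 ≈ 12.250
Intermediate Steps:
l = 1/2 (l = -2*(-1/4) = 1/2 ≈ 0.50000)
Y = 1/2 ≈ 0.50000
u = 6 (u = 6*1 = 6)
H(N, I) = 1/2 - I
(H(1, u) + 9)**2 = ((1/2 - 1*6) + 9)**2 = ((1/2 - 6) + 9)**2 = (-11/2 + 9)**2 = (7/2)**2 = 49/4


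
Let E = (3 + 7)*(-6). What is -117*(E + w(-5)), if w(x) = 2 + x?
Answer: 7371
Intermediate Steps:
E = -60 (E = 10*(-6) = -60)
-117*(E + w(-5)) = -117*(-60 + (2 - 5)) = -117*(-60 - 3) = -117*(-63) = 7371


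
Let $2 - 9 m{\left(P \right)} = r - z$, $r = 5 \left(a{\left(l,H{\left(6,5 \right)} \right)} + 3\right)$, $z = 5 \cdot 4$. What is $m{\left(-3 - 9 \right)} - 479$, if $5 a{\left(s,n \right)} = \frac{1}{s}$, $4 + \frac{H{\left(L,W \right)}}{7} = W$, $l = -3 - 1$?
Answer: $- \frac{17215}{36} \approx -478.19$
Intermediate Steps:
$l = -4$ ($l = -3 - 1 = -4$)
$H{\left(L,W \right)} = -28 + 7 W$
$z = 20$
$a{\left(s,n \right)} = \frac{1}{5 s}$
$r = \frac{59}{4}$ ($r = 5 \left(\frac{1}{5 \left(-4\right)} + 3\right) = 5 \left(\frac{1}{5} \left(- \frac{1}{4}\right) + 3\right) = 5 \left(- \frac{1}{20} + 3\right) = 5 \cdot \frac{59}{20} = \frac{59}{4} \approx 14.75$)
$m{\left(P \right)} = \frac{29}{36}$ ($m{\left(P \right)} = \frac{2}{9} - \frac{\frac{59}{4} - 20}{9} = \frac{2}{9} - - \frac{7}{12} = \frac{2}{9} + \frac{7}{12} = \frac{29}{36}$)
$m{\left(-3 - 9 \right)} - 479 = \frac{29}{36} - 479 = - \frac{17215}{36}$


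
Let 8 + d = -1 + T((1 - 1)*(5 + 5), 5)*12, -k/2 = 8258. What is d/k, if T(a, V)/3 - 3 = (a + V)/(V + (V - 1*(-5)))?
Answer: -111/16516 ≈ -0.0067208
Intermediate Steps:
k = -16516 (k = -2*8258 = -16516)
T(a, V) = 9 + 3*(V + a)/(5 + 2*V) (T(a, V) = 9 + 3*((a + V)/(V + (V - 1*(-5)))) = 9 + 3*((V + a)/(V + (V + 5))) = 9 + 3*((V + a)/(V + (5 + V))) = 9 + 3*((V + a)/(5 + 2*V)) = 9 + 3*(V + a)/(5 + 2*V))
d = 111 (d = -8 + (-1 + (3*(15 + (1 - 1)*(5 + 5) + 7*5)/(5 + 2*5))*12) = -8 + (-1 + (3*(15 + 0*10 + 35)/(5 + 10))*12) = -8 + (-1 + (3*(15 + 0 + 35)/15)*12) = -8 + (-1 + (3*(1/15)*50)*12) = -8 + (-1 + 10*12) = -8 + (-1 + 120) = -8 + 119 = 111)
d/k = 111/(-16516) = 111*(-1/16516) = -111/16516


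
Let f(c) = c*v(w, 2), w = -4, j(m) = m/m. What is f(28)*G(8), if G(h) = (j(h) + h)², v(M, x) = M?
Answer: -9072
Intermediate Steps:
j(m) = 1
G(h) = (1 + h)²
f(c) = -4*c (f(c) = c*(-4) = -4*c)
f(28)*G(8) = (-4*28)*(1 + 8)² = -112*9² = -112*81 = -9072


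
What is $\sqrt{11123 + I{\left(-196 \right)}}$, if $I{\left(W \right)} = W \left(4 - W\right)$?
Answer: $7 i \sqrt{573} \approx 167.56 i$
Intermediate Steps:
$\sqrt{11123 + I{\left(-196 \right)}} = \sqrt{11123 - 196 \left(4 - -196\right)} = \sqrt{11123 - 196 \left(4 + 196\right)} = \sqrt{11123 - 39200} = \sqrt{-28077} = 7 i \sqrt{573}$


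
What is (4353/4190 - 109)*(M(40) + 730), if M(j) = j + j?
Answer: -36640917/419 ≈ -87449.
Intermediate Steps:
M(j) = 2*j
(4353/4190 - 109)*(M(40) + 730) = (4353/4190 - 109)*(2*40 + 730) = (4353*(1/4190) - 109)*(80 + 730) = (4353/4190 - 109)*810 = -452357/4190*810 = -36640917/419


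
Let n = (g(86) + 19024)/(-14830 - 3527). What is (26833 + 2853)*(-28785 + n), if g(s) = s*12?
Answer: -15686863171486/18357 ≈ -8.5454e+8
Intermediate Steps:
g(s) = 12*s
n = -20056/18357 (n = (12*86 + 19024)/(-14830 - 3527) = (1032 + 19024)/(-18357) = 20056*(-1/18357) = -20056/18357 ≈ -1.0926)
(26833 + 2853)*(-28785 + n) = (26833 + 2853)*(-28785 - 20056/18357) = 29686*(-528426301/18357) = -15686863171486/18357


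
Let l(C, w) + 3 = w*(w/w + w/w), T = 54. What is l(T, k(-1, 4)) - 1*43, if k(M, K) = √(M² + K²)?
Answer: -46 + 2*√17 ≈ -37.754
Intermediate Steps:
k(M, K) = √(K² + M²)
l(C, w) = -3 + 2*w (l(C, w) = -3 + w*(w/w + w/w) = -3 + w*(1 + 1) = -3 + w*2 = -3 + 2*w)
l(T, k(-1, 4)) - 1*43 = (-3 + 2*√(4² + (-1)²)) - 1*43 = (-3 + 2*√(16 + 1)) - 43 = (-3 + 2*√17) - 43 = -46 + 2*√17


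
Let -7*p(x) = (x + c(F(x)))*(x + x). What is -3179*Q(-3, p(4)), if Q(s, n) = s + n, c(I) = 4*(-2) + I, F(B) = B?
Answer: 9537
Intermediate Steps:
c(I) = -8 + I
p(x) = -2*x*(-8 + 2*x)/7 (p(x) = -(x + (-8 + x))*(x + x)/7 = -(-8 + 2*x)*2*x/7 = -2*x*(-8 + 2*x)/7)
Q(s, n) = n + s
-3179*Q(-3, p(4)) = -3179*((4/7)*4*(4 - 1*4) - 3) = -3179*((4/7)*4*(4 - 4) - 3) = -3179*((4/7)*4*0 - 3) = -3179*(0 - 3) = -3179*(-3) = 9537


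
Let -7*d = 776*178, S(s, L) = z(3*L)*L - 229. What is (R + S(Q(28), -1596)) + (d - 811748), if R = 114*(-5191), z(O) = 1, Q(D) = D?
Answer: -9975557/7 ≈ -1.4251e+6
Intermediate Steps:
S(s, L) = -229 + L (S(s, L) = 1*L - 229 = L - 229 = -229 + L)
d = -138128/7 (d = -776*178/7 = -1/7*138128 = -138128/7 ≈ -19733.)
R = -591774
(R + S(Q(28), -1596)) + (d - 811748) = (-591774 + (-229 - 1596)) + (-138128/7 - 811748) = (-591774 - 1825) - 5820364/7 = -593599 - 5820364/7 = -9975557/7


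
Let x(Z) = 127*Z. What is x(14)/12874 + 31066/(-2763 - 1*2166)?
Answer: -195589961/31727973 ≈ -6.1646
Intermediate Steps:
x(14)/12874 + 31066/(-2763 - 1*2166) = (127*14)/12874 + 31066/(-2763 - 1*2166) = 1778*(1/12874) + 31066/(-2763 - 2166) = 889/6437 + 31066/(-4929) = 889/6437 + 31066*(-1/4929) = 889/6437 - 31066/4929 = -195589961/31727973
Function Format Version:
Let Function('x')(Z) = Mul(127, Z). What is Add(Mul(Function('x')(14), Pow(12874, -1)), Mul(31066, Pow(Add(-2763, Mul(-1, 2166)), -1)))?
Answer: Rational(-195589961, 31727973) ≈ -6.1646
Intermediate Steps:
Add(Mul(Function('x')(14), Pow(12874, -1)), Mul(31066, Pow(Add(-2763, Mul(-1, 2166)), -1))) = Add(Mul(Mul(127, 14), Pow(12874, -1)), Mul(31066, Pow(Add(-2763, Mul(-1, 2166)), -1))) = Add(Mul(1778, Rational(1, 12874)), Mul(31066, Pow(Add(-2763, -2166), -1))) = Add(Rational(889, 6437), Mul(31066, Pow(-4929, -1))) = Add(Rational(889, 6437), Mul(31066, Rational(-1, 4929))) = Add(Rational(889, 6437), Rational(-31066, 4929)) = Rational(-195589961, 31727973)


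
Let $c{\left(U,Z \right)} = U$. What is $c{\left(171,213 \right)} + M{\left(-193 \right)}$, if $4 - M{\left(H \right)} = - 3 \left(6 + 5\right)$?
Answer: $208$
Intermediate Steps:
$M{\left(H \right)} = 37$ ($M{\left(H \right)} = 4 - - 3 \left(6 + 5\right) = 4 - \left(-3\right) 11 = 4 - -33 = 4 + 33 = 37$)
$c{\left(171,213 \right)} + M{\left(-193 \right)} = 171 + 37 = 208$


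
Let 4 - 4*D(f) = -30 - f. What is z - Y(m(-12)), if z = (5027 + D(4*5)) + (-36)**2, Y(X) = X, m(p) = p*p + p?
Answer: 12409/2 ≈ 6204.5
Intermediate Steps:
m(p) = p + p**2 (m(p) = p**2 + p = p + p**2)
D(f) = 17/2 + f/4 (D(f) = 1 - (-30 - f)/4 = 1 + (15/2 + f/4) = 17/2 + f/4)
z = 12673/2 (z = (5027 + (17/2 + (4*5)/4)) + (-36)**2 = (5027 + (17/2 + (1/4)*20)) + 1296 = (5027 + (17/2 + 5)) + 1296 = (5027 + 27/2) + 1296 = 10081/2 + 1296 = 12673/2 ≈ 6336.5)
z - Y(m(-12)) = 12673/2 - (-12)*(1 - 12) = 12673/2 - (-12)*(-11) = 12673/2 - 1*132 = 12673/2 - 132 = 12409/2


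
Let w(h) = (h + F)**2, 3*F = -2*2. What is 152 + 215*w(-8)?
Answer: 169928/9 ≈ 18881.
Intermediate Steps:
F = -4/3 (F = (-2*2)/3 = (1/3)*(-4) = -4/3 ≈ -1.3333)
w(h) = (-4/3 + h)**2 (w(h) = (h - 4/3)**2 = (-4/3 + h)**2)
152 + 215*w(-8) = 152 + 215*((-4 + 3*(-8))**2/9) = 152 + 215*((-4 - 24)**2/9) = 152 + 215*((1/9)*(-28)**2) = 152 + 215*((1/9)*784) = 152 + 215*(784/9) = 152 + 168560/9 = 169928/9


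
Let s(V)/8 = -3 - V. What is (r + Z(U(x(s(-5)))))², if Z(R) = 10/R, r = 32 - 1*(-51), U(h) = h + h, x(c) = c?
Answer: 1776889/256 ≈ 6941.0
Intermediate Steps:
s(V) = -24 - 8*V (s(V) = 8*(-3 - V) = -24 - 8*V)
U(h) = 2*h
r = 83 (r = 32 + 51 = 83)
(r + Z(U(x(s(-5)))))² = (83 + 10/((2*(-24 - 8*(-5)))))² = (83 + 10/((2*(-24 + 40))))² = (83 + 10/((2*16)))² = (83 + 10/32)² = (83 + 10*(1/32))² = (83 + 5/16)² = (1333/16)² = 1776889/256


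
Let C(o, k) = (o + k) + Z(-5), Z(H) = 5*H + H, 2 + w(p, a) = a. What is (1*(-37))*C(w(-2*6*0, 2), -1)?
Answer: 1147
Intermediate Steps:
w(p, a) = -2 + a
Z(H) = 6*H
C(o, k) = -30 + k + o (C(o, k) = (o + k) + 6*(-5) = (k + o) - 30 = -30 + k + o)
(1*(-37))*C(w(-2*6*0, 2), -1) = (1*(-37))*(-30 - 1 + (-2 + 2)) = -37*(-30 - 1 + 0) = -37*(-31) = 1147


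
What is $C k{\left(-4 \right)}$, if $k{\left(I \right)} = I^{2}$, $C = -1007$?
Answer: $-16112$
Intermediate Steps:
$C k{\left(-4 \right)} = - 1007 \left(-4\right)^{2} = \left(-1007\right) 16 = -16112$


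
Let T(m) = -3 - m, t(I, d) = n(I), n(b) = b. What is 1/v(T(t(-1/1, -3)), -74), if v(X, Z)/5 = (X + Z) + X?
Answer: -1/390 ≈ -0.0025641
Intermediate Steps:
t(I, d) = I
v(X, Z) = 5*Z + 10*X (v(X, Z) = 5*((X + Z) + X) = 5*(Z + 2*X) = 5*Z + 10*X)
1/v(T(t(-1/1, -3)), -74) = 1/(5*(-74) + 10*(-3 - (-1)/1)) = 1/(-370 + 10*(-3 - (-1))) = 1/(-370 + 10*(-3 - 1*(-1))) = 1/(-370 + 10*(-3 + 1)) = 1/(-370 + 10*(-2)) = 1/(-370 - 20) = 1/(-390) = -1/390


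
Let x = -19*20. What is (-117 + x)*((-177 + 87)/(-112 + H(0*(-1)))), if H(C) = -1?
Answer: -44730/113 ≈ -395.84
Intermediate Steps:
x = -380
(-117 + x)*((-177 + 87)/(-112 + H(0*(-1)))) = (-117 - 380)*((-177 + 87)/(-112 - 1)) = -(-44730)/(-113) = -(-44730)*(-1)/113 = -497*90/113 = -44730/113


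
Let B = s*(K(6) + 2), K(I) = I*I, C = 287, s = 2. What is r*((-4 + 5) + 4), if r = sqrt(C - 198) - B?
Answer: -380 + 5*sqrt(89) ≈ -332.83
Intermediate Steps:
K(I) = I**2
B = 76 (B = 2*(6**2 + 2) = 2*(36 + 2) = 2*38 = 76)
r = -76 + sqrt(89) (r = sqrt(287 - 198) - 1*76 = sqrt(89) - 76 = -76 + sqrt(89) ≈ -66.566)
r*((-4 + 5) + 4) = (-76 + sqrt(89))*((-4 + 5) + 4) = (-76 + sqrt(89))*(1 + 4) = (-76 + sqrt(89))*5 = -380 + 5*sqrt(89)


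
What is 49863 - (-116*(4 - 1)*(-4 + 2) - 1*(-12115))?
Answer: 37052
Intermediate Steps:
49863 - (-116*(4 - 1)*(-4 + 2) - 1*(-12115)) = 49863 - (-348*(-2) + 12115) = 49863 - (-116*(-6) + 12115) = 49863 - (696 + 12115) = 49863 - 1*12811 = 49863 - 12811 = 37052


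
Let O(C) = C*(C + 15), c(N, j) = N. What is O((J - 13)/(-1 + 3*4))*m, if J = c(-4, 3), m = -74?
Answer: 186184/121 ≈ 1538.7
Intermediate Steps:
J = -4
O(C) = C*(15 + C)
O((J - 13)/(-1 + 3*4))*m = (((-4 - 13)/(-1 + 3*4))*(15 + (-4 - 13)/(-1 + 3*4)))*(-74) = ((-17/(-1 + 12))*(15 - 17/(-1 + 12)))*(-74) = ((-17/11)*(15 - 17/11))*(-74) = ((-17*1/11)*(15 - 17*1/11))*(-74) = -17*(15 - 17/11)/11*(-74) = -17/11*148/11*(-74) = -2516/121*(-74) = 186184/121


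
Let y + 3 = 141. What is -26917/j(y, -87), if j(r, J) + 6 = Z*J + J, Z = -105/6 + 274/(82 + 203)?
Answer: -5114230/255713 ≈ -20.000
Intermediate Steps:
y = 138 (y = -3 + 141 = 138)
Z = -9427/570 (Z = -105*⅙ + 274/285 = -35/2 + 274*(1/285) = -35/2 + 274/285 = -9427/570 ≈ -16.539)
j(r, J) = -6 - 8857*J/570 (j(r, J) = -6 + (-9427*J/570 + J) = -6 - 8857*J/570)
-26917/j(y, -87) = -26917/(-6 - 8857/570*(-87)) = -26917/(-6 + 256853/190) = -26917/255713/190 = -26917*190/255713 = -5114230/255713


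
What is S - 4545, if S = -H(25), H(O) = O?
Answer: -4570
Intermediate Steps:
S = -25 (S = -1*25 = -25)
S - 4545 = -25 - 4545 = -4570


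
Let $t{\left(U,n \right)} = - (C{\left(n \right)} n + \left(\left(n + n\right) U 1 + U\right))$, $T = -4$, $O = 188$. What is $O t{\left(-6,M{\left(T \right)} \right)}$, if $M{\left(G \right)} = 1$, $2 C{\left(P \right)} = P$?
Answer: $3290$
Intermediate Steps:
$C{\left(P \right)} = \frac{P}{2}$
$t{\left(U,n \right)} = - U - \frac{n^{2}}{2} - 2 U n$ ($t{\left(U,n \right)} = - (\frac{n}{2} n + \left(\left(n + n\right) U 1 + U\right)) = - (\frac{n^{2}}{2} + \left(2 n U 1 + U\right)) = - (\frac{n^{2}}{2} + \left(2 U n 1 + U\right)) = - (\frac{n^{2}}{2} + \left(2 U n + U\right)) = - (\frac{n^{2}}{2} + \left(U + 2 U n\right)) = - (U + \frac{n^{2}}{2} + 2 U n) = - U - \frac{n^{2}}{2} - 2 U n$)
$O t{\left(-6,M{\left(T \right)} \right)} = 188 \left(\left(-1\right) \left(-6\right) - \frac{1^{2}}{2} - \left(-12\right) 1\right) = 188 \left(6 - \frac{1}{2} + 12\right) = 188 \cdot \frac{35}{2} = 3290$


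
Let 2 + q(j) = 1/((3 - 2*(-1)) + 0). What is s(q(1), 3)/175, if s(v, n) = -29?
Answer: -29/175 ≈ -0.16571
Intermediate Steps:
q(j) = -9/5 (q(j) = -2 + 1/((3 - 2*(-1)) + 0) = -2 + 1/((3 + 2) + 0) = -2 + 1/(5 + 0) = -2 + 1/5 = -2 + ⅕ = -9/5)
s(q(1), 3)/175 = -29/175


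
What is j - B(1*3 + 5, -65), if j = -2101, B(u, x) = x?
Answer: -2036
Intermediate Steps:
j - B(1*3 + 5, -65) = -2101 - 1*(-65) = -2101 + 65 = -2036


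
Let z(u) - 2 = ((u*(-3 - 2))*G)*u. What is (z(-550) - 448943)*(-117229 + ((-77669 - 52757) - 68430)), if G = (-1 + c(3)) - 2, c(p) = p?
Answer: 141903515985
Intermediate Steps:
G = 0 (G = (-1 + 3) - 2 = 2 - 2 = 0)
z(u) = 2 (z(u) = 2 + ((u*(-3 - 2))*0)*u = 2 + ((u*(-5))*0)*u = 2 + (-5*u*0)*u = 2 + 0*u = 2 + 0 = 2)
(z(-550) - 448943)*(-117229 + ((-77669 - 52757) - 68430)) = (2 - 448943)*(-117229 + ((-77669 - 52757) - 68430)) = -448941*(-117229 + (-130426 - 68430)) = -448941*(-117229 - 198856) = -448941*(-316085) = 141903515985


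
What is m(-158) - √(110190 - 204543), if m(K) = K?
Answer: -158 - I*√94353 ≈ -158.0 - 307.17*I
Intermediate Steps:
m(-158) - √(110190 - 204543) = -158 - √(110190 - 204543) = -158 - √(-94353) = -158 - I*√94353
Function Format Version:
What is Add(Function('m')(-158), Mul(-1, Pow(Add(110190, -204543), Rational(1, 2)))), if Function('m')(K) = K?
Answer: Add(-158, Mul(-1, I, Pow(94353, Rational(1, 2)))) ≈ Add(-158.00, Mul(-307.17, I))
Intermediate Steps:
Add(Function('m')(-158), Mul(-1, Pow(Add(110190, -204543), Rational(1, 2)))) = Add(-158, Mul(-1, Pow(Add(110190, -204543), Rational(1, 2)))) = Add(-158, Mul(-1, Pow(-94353, Rational(1, 2)))) = Add(-158, Mul(-1, Mul(I, Pow(94353, Rational(1, 2))))) = Add(-158, Mul(-1, I, Pow(94353, Rational(1, 2))))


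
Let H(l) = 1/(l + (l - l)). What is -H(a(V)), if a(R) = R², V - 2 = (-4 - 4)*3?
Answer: -1/484 ≈ -0.0020661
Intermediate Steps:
V = -22 (V = 2 + (-4 - 4)*3 = 2 - 8*3 = 2 - 24 = -22)
H(l) = 1/l (H(l) = 1/(l + 0) = 1/l)
-H(a(V)) = -1/((-22)²) = -1/484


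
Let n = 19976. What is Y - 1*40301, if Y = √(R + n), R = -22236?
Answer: -40301 + 2*I*√565 ≈ -40301.0 + 47.539*I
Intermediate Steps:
Y = 2*I*√565 (Y = √(-22236 + 19976) = √(-2260) = 2*I*√565 ≈ 47.539*I)
Y - 1*40301 = 2*I*√565 - 1*40301 = 2*I*√565 - 40301 = -40301 + 2*I*√565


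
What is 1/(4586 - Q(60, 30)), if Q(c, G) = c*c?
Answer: 1/986 ≈ 0.0010142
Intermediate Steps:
Q(c, G) = c²
1/(4586 - Q(60, 30)) = 1/(4586 - 1*60²) = 1/(4586 - 1*3600) = 1/(4586 - 3600) = 1/986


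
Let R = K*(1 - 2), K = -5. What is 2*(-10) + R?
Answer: -15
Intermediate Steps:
R = 5 (R = -5*(1 - 2) = -5*(-1) = 5)
2*(-10) + R = 2*(-10) + 5 = -20 + 5 = -15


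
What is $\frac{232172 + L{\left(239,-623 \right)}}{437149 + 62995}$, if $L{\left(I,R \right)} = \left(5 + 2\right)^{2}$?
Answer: $\frac{232221}{500144} \approx 0.46431$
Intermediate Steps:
$L{\left(I,R \right)} = 49$ ($L{\left(I,R \right)} = 7^{2} = 49$)
$\frac{232172 + L{\left(239,-623 \right)}}{437149 + 62995} = \frac{232172 + 49}{437149 + 62995} = \frac{232221}{500144}$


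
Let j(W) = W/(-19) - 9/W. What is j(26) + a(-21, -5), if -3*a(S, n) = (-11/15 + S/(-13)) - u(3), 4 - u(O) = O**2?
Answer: -81701/22230 ≈ -3.6753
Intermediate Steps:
j(W) = -9/W - W/19 (j(W) = W*(-1/19) - 9/W = -W/19 - 9/W = -9/W - W/19)
u(O) = 4 - O**2
a(S, n) = -64/45 + S/39 (a(S, n) = -((-11/15 + S/(-13)) - (4 - 1*3**2))/3 = -((-11*1/15 + S*(-1/13)) - (4 - 1*9))/3 = -((-11/15 - S/13) - (4 - 9))/3 = -((-11/15 - S/13) - 1*(-5))/3 = -((-11/15 - S/13) + 5)/3 = -(64/15 - S/13)/3 = -64/45 + S/39)
j(26) + a(-21, -5) = (-9/26 - 1/19*26) + (-64/45 + (1/39)*(-21)) = (-9*1/26 - 26/19) + (-64/45 - 7/13) = (-9/26 - 26/19) - 1147/585 = -847/494 - 1147/585 = -81701/22230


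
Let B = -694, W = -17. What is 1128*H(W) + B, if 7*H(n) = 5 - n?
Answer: 19958/7 ≈ 2851.1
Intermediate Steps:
H(n) = 5/7 - n/7 (H(n) = (5 - n)/7 = 5/7 - n/7)
1128*H(W) + B = 1128*(5/7 - 1/7*(-17)) - 694 = 1128*(5/7 + 17/7) - 694 = 1128*(22/7) - 694 = 24816/7 - 694 = 19958/7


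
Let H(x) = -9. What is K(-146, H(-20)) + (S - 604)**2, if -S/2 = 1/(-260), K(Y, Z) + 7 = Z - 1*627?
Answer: 6154366661/16900 ≈ 3.6416e+5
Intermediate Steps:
K(Y, Z) = -634 + Z (K(Y, Z) = -7 + (Z - 1*627) = -7 + (Z - 627) = -7 + (-627 + Z) = -634 + Z)
S = 1/130 (S = -2/(-260) = -2*(-1/260) = 1/130 ≈ 0.0076923)
K(-146, H(-20)) + (S - 604)**2 = (-634 - 9) + (1/130 - 604)**2 = -643 + (-78519/130)**2 = -643 + 6165233361/16900 = 6154366661/16900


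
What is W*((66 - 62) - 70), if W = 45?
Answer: -2970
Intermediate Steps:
W*((66 - 62) - 70) = 45*((66 - 62) - 70) = 45*(4 - 70) = 45*(-66) = -2970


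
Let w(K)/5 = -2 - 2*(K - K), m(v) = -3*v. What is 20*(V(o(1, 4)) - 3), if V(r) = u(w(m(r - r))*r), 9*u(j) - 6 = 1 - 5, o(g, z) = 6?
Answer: -500/9 ≈ -55.556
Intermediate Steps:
w(K) = -10 (w(K) = 5*(-2 - 2*(K - K)) = 5*(-2 - 2*0) = 5*(-2 + 0) = 5*(-2) = -10)
u(j) = 2/9 (u(j) = ⅔ + (1 - 5)/9 = ⅔ + (⅑)*(-4) = ⅔ - 4/9 = 2/9)
V(r) = 2/9
20*(V(o(1, 4)) - 3) = 20*(2/9 - 3) = 20*(-25/9) = -500/9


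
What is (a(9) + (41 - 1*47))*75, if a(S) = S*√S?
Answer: 1575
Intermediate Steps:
a(S) = S^(3/2)
(a(9) + (41 - 1*47))*75 = (9^(3/2) + (41 - 1*47))*75 = (27 + (41 - 47))*75 = (27 - 6)*75 = 21*75 = 1575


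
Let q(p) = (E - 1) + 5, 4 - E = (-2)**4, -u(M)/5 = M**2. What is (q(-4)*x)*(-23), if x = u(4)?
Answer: -14720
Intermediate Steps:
u(M) = -5*M**2
E = -12 (E = 4 - 1*(-2)**4 = 4 - 1*16 = 4 - 16 = -12)
x = -80 (x = -5*4**2 = -5*16 = -80)
q(p) = -8 (q(p) = (-12 - 1) + 5 = -13 + 5 = -8)
(q(-4)*x)*(-23) = -8*(-80)*(-23) = 640*(-23) = -14720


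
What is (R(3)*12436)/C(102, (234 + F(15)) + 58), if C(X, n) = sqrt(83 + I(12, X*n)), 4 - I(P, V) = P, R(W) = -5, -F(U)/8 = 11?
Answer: -12436*sqrt(3)/3 ≈ -7179.9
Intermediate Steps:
F(U) = -88 (F(U) = -8*11 = -88)
I(P, V) = 4 - P
C(X, n) = 5*sqrt(3) (C(X, n) = sqrt(83 + (4 - 1*12)) = sqrt(83 + (4 - 12)) = sqrt(83 - 8) = sqrt(75) = 5*sqrt(3))
(R(3)*12436)/C(102, (234 + F(15)) + 58) = (-5*12436)/((5*sqrt(3))) = -12436*sqrt(3)/3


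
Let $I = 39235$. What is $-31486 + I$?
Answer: $7749$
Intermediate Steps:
$-31486 + I = -31486 + 39235 = 7749$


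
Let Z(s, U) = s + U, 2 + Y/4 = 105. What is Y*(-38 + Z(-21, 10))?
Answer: -20188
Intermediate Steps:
Y = 412 (Y = -8 + 4*105 = -8 + 420 = 412)
Z(s, U) = U + s
Y*(-38 + Z(-21, 10)) = 412*(-38 + (10 - 21)) = 412*(-38 - 11) = 412*(-49) = -20188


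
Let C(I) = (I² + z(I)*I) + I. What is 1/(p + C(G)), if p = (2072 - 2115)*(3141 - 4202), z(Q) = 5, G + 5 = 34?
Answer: 1/46638 ≈ 2.1442e-5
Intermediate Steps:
G = 29 (G = -5 + 34 = 29)
C(I) = I² + 6*I (C(I) = (I² + 5*I) + I = I² + 6*I)
p = 45623 (p = -43*(-1061) = 45623)
1/(p + C(G)) = 1/(45623 + 29*(6 + 29)) = 1/(45623 + 29*35) = 1/(45623 + 1015) = 1/46638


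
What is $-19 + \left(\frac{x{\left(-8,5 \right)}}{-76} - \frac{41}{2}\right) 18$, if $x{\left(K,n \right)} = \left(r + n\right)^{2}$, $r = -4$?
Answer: $- \frac{14753}{38} \approx -388.24$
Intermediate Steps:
$x{\left(K,n \right)} = \left(-4 + n\right)^{2}$
$-19 + \left(\frac{x{\left(-8,5 \right)}}{-76} - \frac{41}{2}\right) 18 = -19 + \left(\frac{\left(-4 + 5\right)^{2}}{-76} - \frac{41}{2}\right) 18 = -19 + \left(1^{2} \left(- \frac{1}{76}\right) - \frac{41}{2}\right) 18 = -19 + \left(1 \left(- \frac{1}{76}\right) - \frac{41}{2}\right) 18 = -19 + \left(- \frac{1}{76} - \frac{41}{2}\right) 18 = -19 - \frac{14031}{38} = - \frac{14753}{38}$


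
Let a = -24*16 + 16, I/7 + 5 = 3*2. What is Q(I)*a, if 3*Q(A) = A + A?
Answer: -5152/3 ≈ -1717.3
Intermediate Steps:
I = 7 (I = -35 + 7*(3*2) = -35 + 7*6 = -35 + 42 = 7)
Q(A) = 2*A/3 (Q(A) = (A + A)/3 = (2*A)/3 = 2*A/3)
a = -368 (a = -384 + 16 = -368)
Q(I)*a = ((⅔)*7)*(-368) = (14/3)*(-368) = -5152/3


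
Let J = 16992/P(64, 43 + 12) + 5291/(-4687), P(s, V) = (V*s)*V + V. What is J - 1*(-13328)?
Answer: 12096360620979/907660985 ≈ 13327.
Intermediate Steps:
P(s, V) = V + s*V² (P(s, V) = s*V² + V = V + s*V²)
J = -944987101/907660985 (J = 16992/(((43 + 12)*(1 + (43 + 12)*64))) + 5291/(-4687) = 16992/((55*(1 + 55*64))) + 5291*(-1/4687) = 16992/((55*(1 + 3520))) - 5291/4687 = 16992/((55*3521)) - 5291/4687 = 16992/193655 - 5291/4687 = -944987101/907660985 ≈ -1.0411)
J - 1*(-13328) = -944987101/907660985 - 1*(-13328) = -944987101/907660985 + 13328 = 12096360620979/907660985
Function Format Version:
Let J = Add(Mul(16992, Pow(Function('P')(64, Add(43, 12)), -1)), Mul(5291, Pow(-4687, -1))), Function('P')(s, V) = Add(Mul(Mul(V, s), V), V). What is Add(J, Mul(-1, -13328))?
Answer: Rational(12096360620979, 907660985) ≈ 13327.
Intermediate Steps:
Function('P')(s, V) = Add(V, Mul(s, Pow(V, 2))) (Function('P')(s, V) = Add(Mul(s, Pow(V, 2)), V) = Add(V, Mul(s, Pow(V, 2))))
J = Rational(-944987101, 907660985) (J = Add(Mul(16992, Pow(Mul(Add(43, 12), Add(1, Mul(Add(43, 12), 64))), -1)), Mul(5291, Pow(-4687, -1))) = Add(Mul(16992, Pow(Mul(55, Add(1, Mul(55, 64))), -1)), Mul(5291, Rational(-1, 4687))) = Add(Mul(16992, Pow(Mul(55, Add(1, 3520)), -1)), Rational(-5291, 4687)) = Add(Mul(16992, Pow(Mul(55, 3521), -1)), Rational(-5291, 4687)) = Add(Mul(16992, Pow(193655, -1)), Rational(-5291, 4687)) = Add(Mul(16992, Rational(1, 193655)), Rational(-5291, 4687)) = Add(Rational(16992, 193655), Rational(-5291, 4687)) = Rational(-944987101, 907660985) ≈ -1.0411)
Add(J, Mul(-1, -13328)) = Add(Rational(-944987101, 907660985), Mul(-1, -13328)) = Add(Rational(-944987101, 907660985), 13328) = Rational(12096360620979, 907660985)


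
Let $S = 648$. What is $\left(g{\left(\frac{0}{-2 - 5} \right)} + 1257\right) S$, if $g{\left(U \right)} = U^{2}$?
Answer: $814536$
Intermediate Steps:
$\left(g{\left(\frac{0}{-2 - 5} \right)} + 1257\right) S = \left(\left(\frac{0}{-2 - 5}\right)^{2} + 1257\right) 648 = \left(\left(\frac{0}{-7}\right)^{2} + 1257\right) 648 = \left(\left(0 \left(- \frac{1}{7}\right)\right)^{2} + 1257\right) 648 = \left(0^{2} + 1257\right) 648 = \left(0 + 1257\right) 648 = 1257 \cdot 648 = 814536$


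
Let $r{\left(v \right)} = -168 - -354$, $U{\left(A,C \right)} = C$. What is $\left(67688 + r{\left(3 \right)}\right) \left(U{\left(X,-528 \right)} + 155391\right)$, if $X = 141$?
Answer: $10511171262$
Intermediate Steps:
$r{\left(v \right)} = 186$ ($r{\left(v \right)} = -168 + 354 = 186$)
$\left(67688 + r{\left(3 \right)}\right) \left(U{\left(X,-528 \right)} + 155391\right) = \left(67688 + 186\right) \left(-528 + 155391\right) = 67874 \cdot 154863 = 10511171262$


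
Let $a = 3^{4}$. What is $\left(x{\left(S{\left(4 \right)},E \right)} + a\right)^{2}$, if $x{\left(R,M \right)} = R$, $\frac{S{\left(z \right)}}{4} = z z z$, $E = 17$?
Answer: $113569$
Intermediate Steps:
$S{\left(z \right)} = 4 z^{3}$ ($S{\left(z \right)} = 4 z z z = 4 z^{2} z = 4 z^{3}$)
$a = 81$
$\left(x{\left(S{\left(4 \right)},E \right)} + a\right)^{2} = \left(4 \cdot 4^{3} + 81\right)^{2} = \left(4 \cdot 64 + 81\right)^{2} = \left(256 + 81\right)^{2} = 337^{2} = 113569$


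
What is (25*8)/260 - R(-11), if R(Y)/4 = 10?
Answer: -510/13 ≈ -39.231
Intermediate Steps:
R(Y) = 40 (R(Y) = 4*10 = 40)
(25*8)/260 - R(-11) = (25*8)/260 - 1*40 = 200*(1/260) - 40 = 10/13 - 40 = -510/13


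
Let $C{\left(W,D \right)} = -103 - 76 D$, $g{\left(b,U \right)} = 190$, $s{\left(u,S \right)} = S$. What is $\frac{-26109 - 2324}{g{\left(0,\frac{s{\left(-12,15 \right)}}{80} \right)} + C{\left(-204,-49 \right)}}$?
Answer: $- \frac{28433}{3811} \approx -7.4608$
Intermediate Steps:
$\frac{-26109 - 2324}{g{\left(0,\frac{s{\left(-12,15 \right)}}{80} \right)} + C{\left(-204,-49 \right)}} = \frac{-26109 - 2324}{190 - -3621} = \frac{-26109 - 2324}{190 + \left(-103 + 3724\right)} = - \frac{28433}{190 + 3621} = - \frac{28433}{3811}$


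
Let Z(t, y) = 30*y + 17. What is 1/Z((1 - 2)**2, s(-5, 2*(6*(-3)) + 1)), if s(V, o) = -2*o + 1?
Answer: 1/2147 ≈ 0.00046577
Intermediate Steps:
s(V, o) = 1 - 2*o
Z(t, y) = 17 + 30*y
1/Z((1 - 2)**2, s(-5, 2*(6*(-3)) + 1)) = 1/(17 + 30*(1 - 2*(2*(6*(-3)) + 1))) = 1/(17 + 30*(1 - 2*(2*(-18) + 1))) = 1/(17 + 30*(1 - 2*(-36 + 1))) = 1/(17 + 30*(1 - 2*(-35))) = 1/(17 + 30*(1 + 70)) = 1/(17 + 30*71) = 1/(17 + 2130) = 1/2147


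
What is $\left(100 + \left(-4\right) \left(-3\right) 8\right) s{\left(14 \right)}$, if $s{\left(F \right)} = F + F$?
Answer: $5488$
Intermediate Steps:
$s{\left(F \right)} = 2 F$
$\left(100 + \left(-4\right) \left(-3\right) 8\right) s{\left(14 \right)} = \left(100 + \left(-4\right) \left(-3\right) 8\right) 2 \cdot 14 = \left(100 + 12 \cdot 8\right) 28 = \left(100 + 96\right) 28 = 196 \cdot 28 = 5488$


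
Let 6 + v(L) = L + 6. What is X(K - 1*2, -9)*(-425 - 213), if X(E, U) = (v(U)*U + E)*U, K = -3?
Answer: 436392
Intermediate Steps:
v(L) = L (v(L) = -6 + (L + 6) = -6 + (6 + L) = L)
X(E, U) = U*(E + U²) (X(E, U) = (U*U + E)*U = (U² + E)*U = (E + U²)*U = U*(E + U²))
X(K - 1*2, -9)*(-425 - 213) = (-9*((-3 - 1*2) + (-9)²))*(-425 - 213) = -9*((-3 - 2) + 81)*(-638) = -9*(-5 + 81)*(-638) = -9*76*(-638) = -684*(-638) = 436392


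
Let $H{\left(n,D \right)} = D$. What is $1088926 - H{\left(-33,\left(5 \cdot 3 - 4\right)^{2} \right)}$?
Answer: $1088805$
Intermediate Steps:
$1088926 - H{\left(-33,\left(5 \cdot 3 - 4\right)^{2} \right)} = 1088926 - \left(5 \cdot 3 - 4\right)^{2} = 1088926 - \left(15 - 4\right)^{2} = 1088926 - 11^{2} = 1088926 - 121 = 1088805$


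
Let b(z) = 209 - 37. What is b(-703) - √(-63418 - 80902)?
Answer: 172 - 8*I*√2255 ≈ 172.0 - 379.89*I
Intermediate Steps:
b(z) = 172
b(-703) - √(-63418 - 80902) = 172 - √(-63418 - 80902) = 172 - √(-144320) = 172 - 8*I*√2255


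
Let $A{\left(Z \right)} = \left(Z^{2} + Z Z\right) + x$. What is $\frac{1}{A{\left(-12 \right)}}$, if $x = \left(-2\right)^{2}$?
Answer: $\frac{1}{292} \approx 0.0034247$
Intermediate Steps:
$x = 4$
$A{\left(Z \right)} = 4 + 2 Z^{2}$ ($A{\left(Z \right)} = \left(Z^{2} + Z Z\right) + 4 = \left(Z^{2} + Z^{2}\right) + 4 = 2 Z^{2} + 4 = 4 + 2 Z^{2}$)
$\frac{1}{A{\left(-12 \right)}} = \frac{1}{4 + 2 \left(-12\right)^{2}} = \frac{1}{4 + 2 \cdot 144} = \frac{1}{4 + 288} = \frac{1}{292}$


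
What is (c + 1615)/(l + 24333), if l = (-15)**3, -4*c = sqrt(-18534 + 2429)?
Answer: 1615/20958 - I*sqrt(16105)/83832 ≈ 0.077059 - 0.0015138*I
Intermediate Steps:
c = -I*sqrt(16105)/4 (c = -sqrt(-18534 + 2429)/4 = -I*sqrt(16105)/4 ≈ -31.726*I)
l = -3375
(c + 1615)/(l + 24333) = (-I*sqrt(16105)/4 + 1615)/(-3375 + 24333) = (1615 - I*sqrt(16105)/4)/20958 = (1615 - I*sqrt(16105)/4)*(1/20958) = 1615/20958 - I*sqrt(16105)/83832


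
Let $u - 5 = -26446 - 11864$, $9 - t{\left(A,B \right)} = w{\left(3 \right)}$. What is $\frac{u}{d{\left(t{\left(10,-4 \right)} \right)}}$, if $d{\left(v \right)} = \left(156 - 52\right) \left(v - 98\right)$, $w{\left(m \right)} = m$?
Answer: $\frac{38305}{9568} \approx 4.0034$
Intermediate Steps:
$t{\left(A,B \right)} = 6$ ($t{\left(A,B \right)} = 9 - 3 = 6$)
$u = -38305$ ($u = 5 - 38310 = -38305$)
$d{\left(v \right)} = -10192 + 104 v$ ($d{\left(v \right)} = 104 \left(-98 + v\right) = -10192 + 104 v$)
$\frac{u}{d{\left(t{\left(10,-4 \right)} \right)}} = - \frac{38305}{-10192 + 104 \cdot 6} = - \frac{38305}{-10192 + 624} = - \frac{38305}{-9568} = \left(-38305\right) \left(- \frac{1}{9568}\right) = \frac{38305}{9568}$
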